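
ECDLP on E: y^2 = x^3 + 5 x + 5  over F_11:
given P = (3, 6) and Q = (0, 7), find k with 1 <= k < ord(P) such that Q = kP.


Enumerate multiples of P until we hit Q = (0, 7):
  1P = (3, 6)
  2P = (6, 8)
  3P = (0, 7)
Match found at i = 3.

k = 3


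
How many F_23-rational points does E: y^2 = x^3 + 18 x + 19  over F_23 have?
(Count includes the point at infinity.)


For each x in F_23, count y with y^2 = x^3 + 18 x + 19 mod 23:
  x = 3: RHS = 8, y in [10, 13]  -> 2 point(s)
  x = 5: RHS = 4, y in [2, 21]  -> 2 point(s)
  x = 8: RHS = 8, y in [10, 13]  -> 2 point(s)
  x = 9: RHS = 13, y in [6, 17]  -> 2 point(s)
  x = 10: RHS = 3, y in [7, 16]  -> 2 point(s)
  x = 12: RHS = 8, y in [10, 13]  -> 2 point(s)
  x = 13: RHS = 12, y in [9, 14]  -> 2 point(s)
  x = 14: RHS = 2, y in [5, 18]  -> 2 point(s)
  x = 22: RHS = 0, y in [0]  -> 1 point(s)
Affine points: 17. Add the point at infinity: total = 18.

#E(F_23) = 18


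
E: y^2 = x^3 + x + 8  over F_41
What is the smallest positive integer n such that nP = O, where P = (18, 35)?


Compute successive multiples of P until we hit O:
  1P = (18, 35)
  2P = (1, 25)
  3P = (31, 8)
  4P = (23, 29)
  5P = (8, 35)
  6P = (15, 6)
  7P = (24, 30)
  8P = (35, 27)
  ... (continuing to 51P)
  51P = O

ord(P) = 51


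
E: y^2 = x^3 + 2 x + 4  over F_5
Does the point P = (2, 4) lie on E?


Check whether y^2 = x^3 + 2 x + 4 (mod 5) for (x, y) = (2, 4).
LHS: y^2 = 4^2 mod 5 = 1
RHS: x^3 + 2 x + 4 = 2^3 + 2*2 + 4 mod 5 = 1
LHS = RHS

Yes, on the curve


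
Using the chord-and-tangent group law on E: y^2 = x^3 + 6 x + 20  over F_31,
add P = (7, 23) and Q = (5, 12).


P != Q, so use the chord formula.
s = (y2 - y1) / (x2 - x1) = (20) / (29) mod 31 = 21
x3 = s^2 - x1 - x2 mod 31 = 21^2 - 7 - 5 = 26
y3 = s (x1 - x3) - y1 mod 31 = 21 * (7 - 26) - 23 = 12

P + Q = (26, 12)


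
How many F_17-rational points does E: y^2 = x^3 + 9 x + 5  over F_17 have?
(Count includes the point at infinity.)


For each x in F_17, count y with y^2 = x^3 + 9 x + 5 mod 17:
  x = 1: RHS = 15, y in [7, 10]  -> 2 point(s)
  x = 3: RHS = 8, y in [5, 12]  -> 2 point(s)
  x = 9: RHS = 16, y in [4, 13]  -> 2 point(s)
  x = 14: RHS = 2, y in [6, 11]  -> 2 point(s)
  x = 15: RHS = 13, y in [8, 9]  -> 2 point(s)
Affine points: 10. Add the point at infinity: total = 11.

#E(F_17) = 11


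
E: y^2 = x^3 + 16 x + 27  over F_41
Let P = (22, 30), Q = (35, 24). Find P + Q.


P != Q, so use the chord formula.
s = (y2 - y1) / (x2 - x1) = (35) / (13) mod 41 = 9
x3 = s^2 - x1 - x2 mod 41 = 9^2 - 22 - 35 = 24
y3 = s (x1 - x3) - y1 mod 41 = 9 * (22 - 24) - 30 = 34

P + Q = (24, 34)


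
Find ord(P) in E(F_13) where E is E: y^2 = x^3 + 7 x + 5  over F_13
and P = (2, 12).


Compute successive multiples of P until we hit O:
  1P = (2, 12)
  2P = (5, 10)
  3P = (5, 3)
  4P = (2, 1)
  5P = O

ord(P) = 5


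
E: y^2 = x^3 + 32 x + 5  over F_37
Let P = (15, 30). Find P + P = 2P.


Doubling: s = (3 x1^2 + a) / (2 y1)
s = (3*15^2 + 32) / (2*30) mod 37 = 5
x3 = s^2 - 2 x1 mod 37 = 5^2 - 2*15 = 32
y3 = s (x1 - x3) - y1 mod 37 = 5 * (15 - 32) - 30 = 33

2P = (32, 33)


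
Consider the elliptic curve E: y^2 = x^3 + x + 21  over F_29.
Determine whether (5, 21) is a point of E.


Check whether y^2 = x^3 + 1 x + 21 (mod 29) for (x, y) = (5, 21).
LHS: y^2 = 21^2 mod 29 = 6
RHS: x^3 + 1 x + 21 = 5^3 + 1*5 + 21 mod 29 = 6
LHS = RHS

Yes, on the curve


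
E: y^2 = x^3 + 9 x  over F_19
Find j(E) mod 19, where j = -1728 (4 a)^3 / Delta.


Delta = -16(4 a^3 + 27 b^2) mod 19 = 8
-1728 * (4 a)^3 = -1728 * (4*9)^3 mod 19 = 11
j = 11 * 8^(-1) mod 19 = 18

j = 18 (mod 19)


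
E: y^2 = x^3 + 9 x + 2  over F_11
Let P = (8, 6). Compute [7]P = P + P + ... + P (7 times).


k = 7 = 111_2 (binary, LSB first: 111)
Double-and-add from P = (8, 6):
  bit 0 = 1: acc = O + (8, 6) = (8, 6)
  bit 1 = 1: acc = (8, 6) + (4, 6) = (10, 5)
  bit 2 = 1: acc = (10, 5) + (7, 10) = (9, 8)

7P = (9, 8)


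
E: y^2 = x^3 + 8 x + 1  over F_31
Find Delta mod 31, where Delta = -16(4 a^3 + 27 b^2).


4 a^3 + 27 b^2 = 4*8^3 + 27*1^2 = 2048 + 27 = 2075
Delta = -16 * (2075) = -33200
Delta mod 31 = 1

Delta = 1 (mod 31)


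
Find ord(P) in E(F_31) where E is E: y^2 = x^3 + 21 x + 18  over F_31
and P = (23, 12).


Compute successive multiples of P until we hit O:
  1P = (23, 12)
  2P = (10, 22)
  3P = (14, 24)
  4P = (13, 16)
  5P = (15, 22)
  6P = (12, 13)
  7P = (6, 9)
  8P = (6, 22)
  ... (continuing to 15P)
  15P = O

ord(P) = 15


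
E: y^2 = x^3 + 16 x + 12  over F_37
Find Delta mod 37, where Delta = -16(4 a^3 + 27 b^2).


4 a^3 + 27 b^2 = 4*16^3 + 27*12^2 = 16384 + 3888 = 20272
Delta = -16 * (20272) = -324352
Delta mod 37 = 27

Delta = 27 (mod 37)


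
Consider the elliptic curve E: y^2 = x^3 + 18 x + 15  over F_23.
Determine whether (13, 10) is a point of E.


Check whether y^2 = x^3 + 18 x + 15 (mod 23) for (x, y) = (13, 10).
LHS: y^2 = 10^2 mod 23 = 8
RHS: x^3 + 18 x + 15 = 13^3 + 18*13 + 15 mod 23 = 8
LHS = RHS

Yes, on the curve


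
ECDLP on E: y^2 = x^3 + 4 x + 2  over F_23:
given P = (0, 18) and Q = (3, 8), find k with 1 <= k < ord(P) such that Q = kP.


Enumerate multiples of P until we hit Q = (3, 8):
  1P = (0, 18)
  2P = (2, 15)
  3P = (6, 14)
  4P = (20, 3)
  5P = (5, 3)
  6P = (4, 17)
  7P = (9, 13)
  8P = (18, 15)
  9P = (21, 20)
  10P = (3, 8)
Match found at i = 10.

k = 10


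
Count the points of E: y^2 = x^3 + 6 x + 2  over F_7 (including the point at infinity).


For each x in F_7, count y with y^2 = x^3 + 6 x + 2 mod 7:
  x = 0: RHS = 2, y in [3, 4]  -> 2 point(s)
  x = 1: RHS = 2, y in [3, 4]  -> 2 point(s)
  x = 2: RHS = 1, y in [1, 6]  -> 2 point(s)
  x = 6: RHS = 2, y in [3, 4]  -> 2 point(s)
Affine points: 8. Add the point at infinity: total = 9.

#E(F_7) = 9


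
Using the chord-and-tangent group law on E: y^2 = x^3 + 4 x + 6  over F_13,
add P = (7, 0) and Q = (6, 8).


P != Q, so use the chord formula.
s = (y2 - y1) / (x2 - x1) = (8) / (12) mod 13 = 5
x3 = s^2 - x1 - x2 mod 13 = 5^2 - 7 - 6 = 12
y3 = s (x1 - x3) - y1 mod 13 = 5 * (7 - 12) - 0 = 1

P + Q = (12, 1)


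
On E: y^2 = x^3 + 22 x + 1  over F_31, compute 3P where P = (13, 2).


k = 3 = 11_2 (binary, LSB first: 11)
Double-and-add from P = (13, 2):
  bit 0 = 1: acc = O + (13, 2) = (13, 2)
  bit 1 = 1: acc = (13, 2) + (13, 29) = O

3P = O


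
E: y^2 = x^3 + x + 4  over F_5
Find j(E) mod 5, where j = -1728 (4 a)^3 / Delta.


Delta = -16(4 a^3 + 27 b^2) mod 5 = 4
-1728 * (4 a)^3 = -1728 * (4*1)^3 mod 5 = 3
j = 3 * 4^(-1) mod 5 = 2

j = 2 (mod 5)


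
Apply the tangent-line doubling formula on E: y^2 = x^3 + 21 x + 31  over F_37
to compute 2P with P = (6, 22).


Doubling: s = (3 x1^2 + a) / (2 y1)
s = (3*6^2 + 21) / (2*22) mod 37 = 29
x3 = s^2 - 2 x1 mod 37 = 29^2 - 2*6 = 15
y3 = s (x1 - x3) - y1 mod 37 = 29 * (6 - 15) - 22 = 13

2P = (15, 13)


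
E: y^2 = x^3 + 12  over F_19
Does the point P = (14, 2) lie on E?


Check whether y^2 = x^3 + 0 x + 12 (mod 19) for (x, y) = (14, 2).
LHS: y^2 = 2^2 mod 19 = 4
RHS: x^3 + 0 x + 12 = 14^3 + 0*14 + 12 mod 19 = 1
LHS != RHS

No, not on the curve


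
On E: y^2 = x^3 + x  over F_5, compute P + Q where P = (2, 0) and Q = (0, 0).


P != Q, so use the chord formula.
s = (y2 - y1) / (x2 - x1) = (0) / (3) mod 5 = 0
x3 = s^2 - x1 - x2 mod 5 = 0^2 - 2 - 0 = 3
y3 = s (x1 - x3) - y1 mod 5 = 0 * (2 - 3) - 0 = 0

P + Q = (3, 0)


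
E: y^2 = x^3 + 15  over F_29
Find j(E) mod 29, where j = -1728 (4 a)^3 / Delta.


Delta = -16(4 a^3 + 27 b^2) mod 29 = 8
-1728 * (4 a)^3 = -1728 * (4*0)^3 mod 29 = 0
j = 0 * 8^(-1) mod 29 = 0

j = 0 (mod 29)


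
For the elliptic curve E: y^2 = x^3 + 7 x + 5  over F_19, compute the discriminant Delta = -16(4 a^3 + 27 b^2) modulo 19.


4 a^3 + 27 b^2 = 4*7^3 + 27*5^2 = 1372 + 675 = 2047
Delta = -16 * (2047) = -32752
Delta mod 19 = 4

Delta = 4 (mod 19)


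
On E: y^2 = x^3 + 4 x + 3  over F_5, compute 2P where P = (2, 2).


Doubling: s = (3 x1^2 + a) / (2 y1)
s = (3*2^2 + 4) / (2*2) mod 5 = 4
x3 = s^2 - 2 x1 mod 5 = 4^2 - 2*2 = 2
y3 = s (x1 - x3) - y1 mod 5 = 4 * (2 - 2) - 2 = 3

2P = (2, 3)


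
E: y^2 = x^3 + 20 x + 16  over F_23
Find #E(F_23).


For each x in F_23, count y with y^2 = x^3 + 20 x + 16 mod 23:
  x = 0: RHS = 16, y in [4, 19]  -> 2 point(s)
  x = 2: RHS = 18, y in [8, 15]  -> 2 point(s)
  x = 7: RHS = 16, y in [4, 19]  -> 2 point(s)
  x = 11: RHS = 3, y in [7, 16]  -> 2 point(s)
  x = 12: RHS = 6, y in [11, 12]  -> 2 point(s)
  x = 13: RHS = 12, y in [9, 14]  -> 2 point(s)
  x = 14: RHS = 4, y in [2, 21]  -> 2 point(s)
  x = 16: RHS = 16, y in [4, 19]  -> 2 point(s)
  x = 17: RHS = 2, y in [5, 18]  -> 2 point(s)
  x = 22: RHS = 18, y in [8, 15]  -> 2 point(s)
Affine points: 20. Add the point at infinity: total = 21.

#E(F_23) = 21


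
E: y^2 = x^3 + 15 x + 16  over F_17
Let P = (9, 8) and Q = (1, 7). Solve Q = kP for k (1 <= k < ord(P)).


Enumerate multiples of P until we hit Q = (1, 7):
  1P = (9, 8)
  2P = (8, 6)
  3P = (4, 2)
  4P = (0, 13)
  5P = (6, 13)
  6P = (1, 7)
Match found at i = 6.

k = 6


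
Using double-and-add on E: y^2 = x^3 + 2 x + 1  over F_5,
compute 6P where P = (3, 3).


k = 6 = 110_2 (binary, LSB first: 011)
Double-and-add from P = (3, 3):
  bit 0 = 0: acc unchanged = O
  bit 1 = 1: acc = O + (0, 4) = (0, 4)
  bit 2 = 1: acc = (0, 4) + (1, 2) = (3, 2)

6P = (3, 2)


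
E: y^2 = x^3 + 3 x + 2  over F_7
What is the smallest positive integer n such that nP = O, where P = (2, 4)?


Compute successive multiples of P until we hit O:
  1P = (2, 4)
  2P = (4, 1)
  3P = (5, 4)
  4P = (0, 3)
  5P = (0, 4)
  6P = (5, 3)
  7P = (4, 6)
  8P = (2, 3)
  ... (continuing to 9P)
  9P = O

ord(P) = 9


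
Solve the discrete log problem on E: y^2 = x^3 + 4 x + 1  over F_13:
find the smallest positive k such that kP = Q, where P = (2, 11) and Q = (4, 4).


Enumerate multiples of P until we hit Q = (4, 4):
  1P = (2, 11)
  2P = (12, 3)
  3P = (9, 5)
  4P = (3, 1)
  5P = (4, 9)
  6P = (8, 8)
  7P = (0, 1)
  8P = (10, 1)
  9P = (5, 9)
  10P = (5, 4)
  11P = (10, 12)
  12P = (0, 12)
  13P = (8, 5)
  14P = (4, 4)
Match found at i = 14.

k = 14


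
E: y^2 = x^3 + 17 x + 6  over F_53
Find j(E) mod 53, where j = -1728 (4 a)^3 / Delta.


Delta = -16(4 a^3 + 27 b^2) mod 53 = 47
-1728 * (4 a)^3 = -1728 * (4*17)^3 mod 53 = 14
j = 14 * 47^(-1) mod 53 = 33

j = 33 (mod 53)


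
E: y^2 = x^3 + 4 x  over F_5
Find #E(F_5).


For each x in F_5, count y with y^2 = x^3 + 4 x + 0 mod 5:
  x = 0: RHS = 0, y in [0]  -> 1 point(s)
  x = 1: RHS = 0, y in [0]  -> 1 point(s)
  x = 2: RHS = 1, y in [1, 4]  -> 2 point(s)
  x = 3: RHS = 4, y in [2, 3]  -> 2 point(s)
  x = 4: RHS = 0, y in [0]  -> 1 point(s)
Affine points: 7. Add the point at infinity: total = 8.

#E(F_5) = 8


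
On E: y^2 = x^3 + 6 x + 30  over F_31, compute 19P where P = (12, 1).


k = 19 = 10011_2 (binary, LSB first: 11001)
Double-and-add from P = (12, 1):
  bit 0 = 1: acc = O + (12, 1) = (12, 1)
  bit 1 = 1: acc = (12, 1) + (11, 1) = (8, 30)
  bit 2 = 0: acc unchanged = (8, 30)
  bit 3 = 0: acc unchanged = (8, 30)
  bit 4 = 1: acc = (8, 30) + (28, 27) = (23, 11)

19P = (23, 11)


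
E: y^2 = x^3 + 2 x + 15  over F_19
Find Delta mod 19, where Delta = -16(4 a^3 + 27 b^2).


4 a^3 + 27 b^2 = 4*2^3 + 27*15^2 = 32 + 6075 = 6107
Delta = -16 * (6107) = -97712
Delta mod 19 = 5

Delta = 5 (mod 19)


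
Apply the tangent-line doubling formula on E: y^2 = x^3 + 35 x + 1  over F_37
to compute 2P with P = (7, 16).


Doubling: s = (3 x1^2 + a) / (2 y1)
s = (3*7^2 + 35) / (2*16) mod 37 = 8
x3 = s^2 - 2 x1 mod 37 = 8^2 - 2*7 = 13
y3 = s (x1 - x3) - y1 mod 37 = 8 * (7 - 13) - 16 = 10

2P = (13, 10)


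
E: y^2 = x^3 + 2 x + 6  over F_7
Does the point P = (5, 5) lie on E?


Check whether y^2 = x^3 + 2 x + 6 (mod 7) for (x, y) = (5, 5).
LHS: y^2 = 5^2 mod 7 = 4
RHS: x^3 + 2 x + 6 = 5^3 + 2*5 + 6 mod 7 = 1
LHS != RHS

No, not on the curve


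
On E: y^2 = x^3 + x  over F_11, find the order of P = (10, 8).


Compute successive multiples of P until we hit O:
  1P = (10, 8)
  2P = (0, 0)
  3P = (10, 3)
  4P = O

ord(P) = 4


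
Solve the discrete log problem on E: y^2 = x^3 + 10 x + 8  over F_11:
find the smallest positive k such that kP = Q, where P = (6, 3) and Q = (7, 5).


Enumerate multiples of P until we hit Q = (7, 5):
  1P = (6, 3)
  2P = (2, 6)
  3P = (7, 6)
  4P = (7, 5)
Match found at i = 4.

k = 4


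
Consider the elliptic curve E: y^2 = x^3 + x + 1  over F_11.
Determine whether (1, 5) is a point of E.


Check whether y^2 = x^3 + 1 x + 1 (mod 11) for (x, y) = (1, 5).
LHS: y^2 = 5^2 mod 11 = 3
RHS: x^3 + 1 x + 1 = 1^3 + 1*1 + 1 mod 11 = 3
LHS = RHS

Yes, on the curve


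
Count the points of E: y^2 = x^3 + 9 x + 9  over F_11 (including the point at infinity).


For each x in F_11, count y with y^2 = x^3 + 9 x + 9 mod 11:
  x = 0: RHS = 9, y in [3, 8]  -> 2 point(s)
  x = 5: RHS = 3, y in [5, 6]  -> 2 point(s)
  x = 6: RHS = 4, y in [2, 9]  -> 2 point(s)
  x = 9: RHS = 5, y in [4, 7]  -> 2 point(s)
Affine points: 8. Add the point at infinity: total = 9.

#E(F_11) = 9


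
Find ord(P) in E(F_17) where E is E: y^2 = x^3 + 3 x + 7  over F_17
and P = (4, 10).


Compute successive multiples of P until we hit O:
  1P = (4, 10)
  2P = (9, 7)
  3P = (3, 3)
  4P = (8, 13)
  5P = (13, 13)
  6P = (2, 2)
  7P = (10, 0)
  8P = (2, 15)
  ... (continuing to 14P)
  14P = O

ord(P) = 14


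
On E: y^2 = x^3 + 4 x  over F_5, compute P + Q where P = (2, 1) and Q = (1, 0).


P != Q, so use the chord formula.
s = (y2 - y1) / (x2 - x1) = (4) / (4) mod 5 = 1
x3 = s^2 - x1 - x2 mod 5 = 1^2 - 2 - 1 = 3
y3 = s (x1 - x3) - y1 mod 5 = 1 * (2 - 3) - 1 = 3

P + Q = (3, 3)


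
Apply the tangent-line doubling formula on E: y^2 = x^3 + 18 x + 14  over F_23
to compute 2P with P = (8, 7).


Doubling: s = (3 x1^2 + a) / (2 y1)
s = (3*8^2 + 18) / (2*7) mod 23 = 15
x3 = s^2 - 2 x1 mod 23 = 15^2 - 2*8 = 2
y3 = s (x1 - x3) - y1 mod 23 = 15 * (8 - 2) - 7 = 14

2P = (2, 14)


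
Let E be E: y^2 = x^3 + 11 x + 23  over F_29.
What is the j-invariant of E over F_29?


Delta = -16(4 a^3 + 27 b^2) mod 29 = 10
-1728 * (4 a)^3 = -1728 * (4*11)^3 mod 29 = 16
j = 16 * 10^(-1) mod 29 = 19

j = 19 (mod 29)


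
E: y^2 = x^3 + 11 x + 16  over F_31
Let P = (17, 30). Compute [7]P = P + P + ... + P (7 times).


k = 7 = 111_2 (binary, LSB first: 111)
Double-and-add from P = (17, 30):
  bit 0 = 1: acc = O + (17, 30) = (17, 30)
  bit 1 = 1: acc = (17, 30) + (22, 26) = (10, 14)
  bit 2 = 1: acc = (10, 14) + (1, 11) = (27, 1)

7P = (27, 1)


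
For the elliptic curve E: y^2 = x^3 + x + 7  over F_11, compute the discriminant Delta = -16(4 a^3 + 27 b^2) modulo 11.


4 a^3 + 27 b^2 = 4*1^3 + 27*7^2 = 4 + 1323 = 1327
Delta = -16 * (1327) = -21232
Delta mod 11 = 9

Delta = 9 (mod 11)


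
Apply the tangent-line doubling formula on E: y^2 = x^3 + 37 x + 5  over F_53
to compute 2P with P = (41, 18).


Doubling: s = (3 x1^2 + a) / (2 y1)
s = (3*41^2 + 37) / (2*18) mod 53 = 41
x3 = s^2 - 2 x1 mod 53 = 41^2 - 2*41 = 9
y3 = s (x1 - x3) - y1 mod 53 = 41 * (41 - 9) - 18 = 22

2P = (9, 22)


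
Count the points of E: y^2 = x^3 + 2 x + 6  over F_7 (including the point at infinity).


For each x in F_7, count y with y^2 = x^3 + 2 x + 6 mod 7:
  x = 1: RHS = 2, y in [3, 4]  -> 2 point(s)
  x = 2: RHS = 4, y in [2, 5]  -> 2 point(s)
  x = 3: RHS = 4, y in [2, 5]  -> 2 point(s)
  x = 4: RHS = 1, y in [1, 6]  -> 2 point(s)
  x = 5: RHS = 1, y in [1, 6]  -> 2 point(s)
Affine points: 10. Add the point at infinity: total = 11.

#E(F_7) = 11


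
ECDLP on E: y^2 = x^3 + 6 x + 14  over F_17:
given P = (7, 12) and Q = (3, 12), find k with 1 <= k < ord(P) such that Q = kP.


Enumerate multiples of P until we hit Q = (3, 12):
  1P = (7, 12)
  2P = (3, 5)
  3P = (9, 10)
  4P = (2, 0)
  5P = (9, 7)
  6P = (3, 12)
Match found at i = 6.

k = 6


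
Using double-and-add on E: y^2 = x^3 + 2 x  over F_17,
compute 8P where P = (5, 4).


k = 8 = 1000_2 (binary, LSB first: 0001)
Double-and-add from P = (5, 4):
  bit 0 = 0: acc unchanged = O
  bit 1 = 0: acc unchanged = O
  bit 2 = 0: acc unchanged = O
  bit 3 = 1: acc = O + (8, 1) = (8, 1)

8P = (8, 1)


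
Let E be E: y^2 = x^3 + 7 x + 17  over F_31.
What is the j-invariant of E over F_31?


Delta = -16(4 a^3 + 27 b^2) mod 31 = 16
-1728 * (4 a)^3 = -1728 * (4*7)^3 mod 31 = 1
j = 1 * 16^(-1) mod 31 = 2

j = 2 (mod 31)


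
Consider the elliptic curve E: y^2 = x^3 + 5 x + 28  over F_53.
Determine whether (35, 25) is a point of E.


Check whether y^2 = x^3 + 5 x + 28 (mod 53) for (x, y) = (35, 25).
LHS: y^2 = 25^2 mod 53 = 42
RHS: x^3 + 5 x + 28 = 35^3 + 5*35 + 28 mod 53 = 42
LHS = RHS

Yes, on the curve


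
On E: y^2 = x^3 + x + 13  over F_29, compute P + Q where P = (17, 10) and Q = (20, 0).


P != Q, so use the chord formula.
s = (y2 - y1) / (x2 - x1) = (19) / (3) mod 29 = 16
x3 = s^2 - x1 - x2 mod 29 = 16^2 - 17 - 20 = 16
y3 = s (x1 - x3) - y1 mod 29 = 16 * (17 - 16) - 10 = 6

P + Q = (16, 6)


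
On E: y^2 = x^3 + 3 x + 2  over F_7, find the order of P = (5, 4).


Compute successive multiples of P until we hit O:
  1P = (5, 4)
  2P = (5, 3)
  3P = O

ord(P) = 3


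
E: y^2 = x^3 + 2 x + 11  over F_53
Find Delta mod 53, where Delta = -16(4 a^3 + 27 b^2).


4 a^3 + 27 b^2 = 4*2^3 + 27*11^2 = 32 + 3267 = 3299
Delta = -16 * (3299) = -52784
Delta mod 53 = 4

Delta = 4 (mod 53)


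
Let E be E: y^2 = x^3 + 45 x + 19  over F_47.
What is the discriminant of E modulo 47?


4 a^3 + 27 b^2 = 4*45^3 + 27*19^2 = 364500 + 9747 = 374247
Delta = -16 * (374247) = -5987952
Delta mod 47 = 36

Delta = 36 (mod 47)


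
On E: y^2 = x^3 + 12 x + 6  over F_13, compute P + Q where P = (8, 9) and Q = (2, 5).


P != Q, so use the chord formula.
s = (y2 - y1) / (x2 - x1) = (9) / (7) mod 13 = 5
x3 = s^2 - x1 - x2 mod 13 = 5^2 - 8 - 2 = 2
y3 = s (x1 - x3) - y1 mod 13 = 5 * (8 - 2) - 9 = 8

P + Q = (2, 8)


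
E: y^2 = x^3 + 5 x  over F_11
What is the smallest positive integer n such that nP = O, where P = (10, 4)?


Compute successive multiples of P until we hit O:
  1P = (10, 4)
  2P = (3, 3)
  3P = (7, 9)
  4P = (9, 9)
  5P = (6, 9)
  6P = (0, 0)
  7P = (6, 2)
  8P = (9, 2)
  ... (continuing to 12P)
  12P = O

ord(P) = 12


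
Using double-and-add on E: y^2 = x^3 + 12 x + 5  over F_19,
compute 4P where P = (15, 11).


k = 4 = 100_2 (binary, LSB first: 001)
Double-and-add from P = (15, 11):
  bit 0 = 0: acc unchanged = O
  bit 1 = 0: acc unchanged = O
  bit 2 = 1: acc = O + (10, 2) = (10, 2)

4P = (10, 2)


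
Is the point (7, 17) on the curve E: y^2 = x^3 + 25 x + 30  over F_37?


Check whether y^2 = x^3 + 25 x + 30 (mod 37) for (x, y) = (7, 17).
LHS: y^2 = 17^2 mod 37 = 30
RHS: x^3 + 25 x + 30 = 7^3 + 25*7 + 30 mod 37 = 30
LHS = RHS

Yes, on the curve


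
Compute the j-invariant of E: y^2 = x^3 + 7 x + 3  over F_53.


Delta = -16(4 a^3 + 27 b^2) mod 53 = 24
-1728 * (4 a)^3 = -1728 * (4*7)^3 mod 53 = 51
j = 51 * 24^(-1) mod 53 = 22

j = 22 (mod 53)


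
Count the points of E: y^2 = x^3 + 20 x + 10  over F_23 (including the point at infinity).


For each x in F_23, count y with y^2 = x^3 + 20 x + 10 mod 23:
  x = 1: RHS = 8, y in [10, 13]  -> 2 point(s)
  x = 2: RHS = 12, y in [9, 14]  -> 2 point(s)
  x = 4: RHS = 16, y in [4, 19]  -> 2 point(s)
  x = 6: RHS = 1, y in [1, 22]  -> 2 point(s)
  x = 12: RHS = 0, y in [0]  -> 1 point(s)
  x = 13: RHS = 6, y in [11, 12]  -> 2 point(s)
  x = 19: RHS = 4, y in [2, 21]  -> 2 point(s)
  x = 21: RHS = 8, y in [10, 13]  -> 2 point(s)
  x = 22: RHS = 12, y in [9, 14]  -> 2 point(s)
Affine points: 17. Add the point at infinity: total = 18.

#E(F_23) = 18


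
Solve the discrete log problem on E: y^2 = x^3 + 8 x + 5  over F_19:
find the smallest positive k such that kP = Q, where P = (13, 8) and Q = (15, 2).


Enumerate multiples of P until we hit Q = (15, 2):
  1P = (13, 8)
  2P = (4, 5)
  3P = (0, 9)
  4P = (15, 17)
  5P = (16, 7)
  6P = (7, 9)
  7P = (8, 7)
  8P = (14, 7)
  9P = (12, 10)
  10P = (17, 0)
  11P = (12, 9)
  12P = (14, 12)
  13P = (8, 12)
  14P = (7, 10)
  15P = (16, 12)
  16P = (15, 2)
Match found at i = 16.

k = 16


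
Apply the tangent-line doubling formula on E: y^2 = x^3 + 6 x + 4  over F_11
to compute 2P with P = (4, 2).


Doubling: s = (3 x1^2 + a) / (2 y1)
s = (3*4^2 + 6) / (2*2) mod 11 = 8
x3 = s^2 - 2 x1 mod 11 = 8^2 - 2*4 = 1
y3 = s (x1 - x3) - y1 mod 11 = 8 * (4 - 1) - 2 = 0

2P = (1, 0)


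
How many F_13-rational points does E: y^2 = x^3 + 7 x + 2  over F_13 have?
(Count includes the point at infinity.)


For each x in F_13, count y with y^2 = x^3 + 7 x + 2 mod 13:
  x = 1: RHS = 10, y in [6, 7]  -> 2 point(s)
  x = 4: RHS = 3, y in [4, 9]  -> 2 point(s)
  x = 6: RHS = 0, y in [0]  -> 1 point(s)
  x = 7: RHS = 4, y in [2, 11]  -> 2 point(s)
  x = 9: RHS = 1, y in [1, 12]  -> 2 point(s)
Affine points: 9. Add the point at infinity: total = 10.

#E(F_13) = 10


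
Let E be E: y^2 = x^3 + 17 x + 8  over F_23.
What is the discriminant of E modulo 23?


4 a^3 + 27 b^2 = 4*17^3 + 27*8^2 = 19652 + 1728 = 21380
Delta = -16 * (21380) = -342080
Delta mod 23 = 22

Delta = 22 (mod 23)


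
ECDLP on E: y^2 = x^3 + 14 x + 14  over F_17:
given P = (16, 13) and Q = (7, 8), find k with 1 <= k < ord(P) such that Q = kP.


Enumerate multiples of P until we hit Q = (7, 8):
  1P = (16, 13)
  2P = (2, 4)
  3P = (8, 14)
  4P = (14, 8)
  5P = (6, 12)
  6P = (3, 7)
  7P = (13, 8)
  8P = (4, 7)
  9P = (10, 7)
  10P = (9, 11)
  11P = (7, 9)
  12P = (7, 8)
Match found at i = 12.

k = 12


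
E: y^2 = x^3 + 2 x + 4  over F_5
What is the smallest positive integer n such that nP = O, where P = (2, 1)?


Compute successive multiples of P until we hit O:
  1P = (2, 1)
  2P = (0, 3)
  3P = (4, 1)
  4P = (4, 4)
  5P = (0, 2)
  6P = (2, 4)
  7P = O

ord(P) = 7


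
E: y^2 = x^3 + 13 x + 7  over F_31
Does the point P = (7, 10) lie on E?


Check whether y^2 = x^3 + 13 x + 7 (mod 31) for (x, y) = (7, 10).
LHS: y^2 = 10^2 mod 31 = 7
RHS: x^3 + 13 x + 7 = 7^3 + 13*7 + 7 mod 31 = 7
LHS = RHS

Yes, on the curve


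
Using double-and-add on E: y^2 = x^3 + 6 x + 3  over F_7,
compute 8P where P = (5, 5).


k = 8 = 1000_2 (binary, LSB first: 0001)
Double-and-add from P = (5, 5):
  bit 0 = 0: acc unchanged = O
  bit 1 = 0: acc unchanged = O
  bit 2 = 0: acc unchanged = O
  bit 3 = 1: acc = O + (5, 2) = (5, 2)

8P = (5, 2)


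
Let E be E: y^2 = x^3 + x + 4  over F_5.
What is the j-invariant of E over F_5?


Delta = -16(4 a^3 + 27 b^2) mod 5 = 4
-1728 * (4 a)^3 = -1728 * (4*1)^3 mod 5 = 3
j = 3 * 4^(-1) mod 5 = 2

j = 2 (mod 5)


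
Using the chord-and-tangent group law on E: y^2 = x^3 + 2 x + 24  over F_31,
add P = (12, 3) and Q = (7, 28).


P != Q, so use the chord formula.
s = (y2 - y1) / (x2 - x1) = (25) / (26) mod 31 = 26
x3 = s^2 - x1 - x2 mod 31 = 26^2 - 12 - 7 = 6
y3 = s (x1 - x3) - y1 mod 31 = 26 * (12 - 6) - 3 = 29

P + Q = (6, 29)


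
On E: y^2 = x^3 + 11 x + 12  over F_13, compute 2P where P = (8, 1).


Doubling: s = (3 x1^2 + a) / (2 y1)
s = (3*8^2 + 11) / (2*1) mod 13 = 4
x3 = s^2 - 2 x1 mod 13 = 4^2 - 2*8 = 0
y3 = s (x1 - x3) - y1 mod 13 = 4 * (8 - 0) - 1 = 5

2P = (0, 5)


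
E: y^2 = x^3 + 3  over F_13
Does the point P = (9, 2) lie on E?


Check whether y^2 = x^3 + 0 x + 3 (mod 13) for (x, y) = (9, 2).
LHS: y^2 = 2^2 mod 13 = 4
RHS: x^3 + 0 x + 3 = 9^3 + 0*9 + 3 mod 13 = 4
LHS = RHS

Yes, on the curve


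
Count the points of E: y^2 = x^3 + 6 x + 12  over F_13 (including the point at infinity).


For each x in F_13, count y with y^2 = x^3 + 6 x + 12 mod 13:
  x = 0: RHS = 12, y in [5, 8]  -> 2 point(s)
  x = 4: RHS = 9, y in [3, 10]  -> 2 point(s)
  x = 6: RHS = 4, y in [2, 11]  -> 2 point(s)
  x = 8: RHS = 0, y in [0]  -> 1 point(s)
Affine points: 7. Add the point at infinity: total = 8.

#E(F_13) = 8


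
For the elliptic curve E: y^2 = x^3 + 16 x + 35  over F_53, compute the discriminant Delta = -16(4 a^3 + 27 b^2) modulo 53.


4 a^3 + 27 b^2 = 4*16^3 + 27*35^2 = 16384 + 33075 = 49459
Delta = -16 * (49459) = -791344
Delta mod 53 = 52

Delta = 52 (mod 53)


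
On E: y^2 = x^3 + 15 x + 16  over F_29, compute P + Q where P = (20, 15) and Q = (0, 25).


P != Q, so use the chord formula.
s = (y2 - y1) / (x2 - x1) = (10) / (9) mod 29 = 14
x3 = s^2 - x1 - x2 mod 29 = 14^2 - 20 - 0 = 2
y3 = s (x1 - x3) - y1 mod 29 = 14 * (20 - 2) - 15 = 5

P + Q = (2, 5)


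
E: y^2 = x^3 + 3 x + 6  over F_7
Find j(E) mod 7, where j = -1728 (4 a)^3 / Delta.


Delta = -16(4 a^3 + 27 b^2) mod 7 = 3
-1728 * (4 a)^3 = -1728 * (4*3)^3 mod 7 = 6
j = 6 * 3^(-1) mod 7 = 2

j = 2 (mod 7)


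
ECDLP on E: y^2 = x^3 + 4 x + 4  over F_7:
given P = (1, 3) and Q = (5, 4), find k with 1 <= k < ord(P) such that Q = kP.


Enumerate multiples of P until we hit Q = (5, 4):
  1P = (1, 3)
  2P = (5, 4)
Match found at i = 2.

k = 2


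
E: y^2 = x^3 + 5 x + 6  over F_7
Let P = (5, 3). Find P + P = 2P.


Doubling: s = (3 x1^2 + a) / (2 y1)
s = (3*5^2 + 5) / (2*3) mod 7 = 4
x3 = s^2 - 2 x1 mod 7 = 4^2 - 2*5 = 6
y3 = s (x1 - x3) - y1 mod 7 = 4 * (5 - 6) - 3 = 0

2P = (6, 0)


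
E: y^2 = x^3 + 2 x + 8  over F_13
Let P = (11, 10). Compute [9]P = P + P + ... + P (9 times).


k = 9 = 1001_2 (binary, LSB first: 1001)
Double-and-add from P = (11, 10):
  bit 0 = 1: acc = O + (11, 10) = (11, 10)
  bit 1 = 0: acc unchanged = (11, 10)
  bit 2 = 0: acc unchanged = (11, 10)
  bit 3 = 1: acc = (11, 10) + (9, 1) = (10, 1)

9P = (10, 1)


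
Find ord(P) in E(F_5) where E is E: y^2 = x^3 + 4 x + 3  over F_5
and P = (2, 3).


Compute successive multiples of P until we hit O:
  1P = (2, 3)
  2P = (2, 2)
  3P = O

ord(P) = 3


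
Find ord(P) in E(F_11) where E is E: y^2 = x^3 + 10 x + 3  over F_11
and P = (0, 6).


Compute successive multiples of P until we hit O:
  1P = (0, 6)
  2P = (1, 6)
  3P = (10, 5)
  4P = (2, 3)
  5P = (3, 4)
  6P = (6, 9)
  7P = (8, 1)
  8P = (7, 8)
  ... (continuing to 17P)
  17P = O

ord(P) = 17


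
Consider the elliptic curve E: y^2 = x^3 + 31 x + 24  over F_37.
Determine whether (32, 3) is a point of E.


Check whether y^2 = x^3 + 31 x + 24 (mod 37) for (x, y) = (32, 3).
LHS: y^2 = 3^2 mod 37 = 9
RHS: x^3 + 31 x + 24 = 32^3 + 31*32 + 24 mod 37 = 3
LHS != RHS

No, not on the curve


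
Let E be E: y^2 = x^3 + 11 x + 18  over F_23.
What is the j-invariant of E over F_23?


Delta = -16(4 a^3 + 27 b^2) mod 23 = 18
-1728 * (4 a)^3 = -1728 * (4*11)^3 mod 23 = 1
j = 1 * 18^(-1) mod 23 = 9

j = 9 (mod 23)


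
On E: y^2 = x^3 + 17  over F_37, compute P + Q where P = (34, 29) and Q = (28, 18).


P != Q, so use the chord formula.
s = (y2 - y1) / (x2 - x1) = (26) / (31) mod 37 = 8
x3 = s^2 - x1 - x2 mod 37 = 8^2 - 34 - 28 = 2
y3 = s (x1 - x3) - y1 mod 37 = 8 * (34 - 2) - 29 = 5

P + Q = (2, 5)


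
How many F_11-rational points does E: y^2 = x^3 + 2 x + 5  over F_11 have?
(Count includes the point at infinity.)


For each x in F_11, count y with y^2 = x^3 + 2 x + 5 mod 11:
  x = 0: RHS = 5, y in [4, 7]  -> 2 point(s)
  x = 3: RHS = 5, y in [4, 7]  -> 2 point(s)
  x = 4: RHS = 0, y in [0]  -> 1 point(s)
  x = 8: RHS = 5, y in [4, 7]  -> 2 point(s)
  x = 9: RHS = 4, y in [2, 9]  -> 2 point(s)
Affine points: 9. Add the point at infinity: total = 10.

#E(F_11) = 10


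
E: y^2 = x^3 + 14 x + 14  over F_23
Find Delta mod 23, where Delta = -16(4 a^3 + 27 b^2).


4 a^3 + 27 b^2 = 4*14^3 + 27*14^2 = 10976 + 5292 = 16268
Delta = -16 * (16268) = -260288
Delta mod 23 = 3

Delta = 3 (mod 23)


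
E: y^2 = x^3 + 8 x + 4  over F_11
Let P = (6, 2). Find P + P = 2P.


Doubling: s = (3 x1^2 + a) / (2 y1)
s = (3*6^2 + 8) / (2*2) mod 11 = 7
x3 = s^2 - 2 x1 mod 11 = 7^2 - 2*6 = 4
y3 = s (x1 - x3) - y1 mod 11 = 7 * (6 - 4) - 2 = 1

2P = (4, 1)


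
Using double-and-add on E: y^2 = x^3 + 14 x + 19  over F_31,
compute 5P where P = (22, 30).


k = 5 = 101_2 (binary, LSB first: 101)
Double-and-add from P = (22, 30):
  bit 0 = 1: acc = O + (22, 30) = (22, 30)
  bit 1 = 0: acc unchanged = (22, 30)
  bit 2 = 1: acc = (22, 30) + (19, 18) = (6, 3)

5P = (6, 3)


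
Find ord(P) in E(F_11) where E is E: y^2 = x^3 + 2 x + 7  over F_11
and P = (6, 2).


Compute successive multiples of P until we hit O:
  1P = (6, 2)
  2P = (10, 9)
  3P = (7, 10)
  4P = (7, 1)
  5P = (10, 2)
  6P = (6, 9)
  7P = O

ord(P) = 7


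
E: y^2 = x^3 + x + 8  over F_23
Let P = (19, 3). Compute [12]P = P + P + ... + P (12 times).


k = 12 = 1100_2 (binary, LSB first: 0011)
Double-and-add from P = (19, 3):
  bit 0 = 0: acc unchanged = O
  bit 1 = 0: acc unchanged = O
  bit 2 = 1: acc = O + (7, 6) = (7, 6)
  bit 3 = 1: acc = (7, 6) + (18, 4) = (14, 12)

12P = (14, 12)


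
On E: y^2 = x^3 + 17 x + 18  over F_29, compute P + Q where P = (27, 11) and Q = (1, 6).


P != Q, so use the chord formula.
s = (y2 - y1) / (x2 - x1) = (24) / (3) mod 29 = 8
x3 = s^2 - x1 - x2 mod 29 = 8^2 - 27 - 1 = 7
y3 = s (x1 - x3) - y1 mod 29 = 8 * (27 - 7) - 11 = 4

P + Q = (7, 4)


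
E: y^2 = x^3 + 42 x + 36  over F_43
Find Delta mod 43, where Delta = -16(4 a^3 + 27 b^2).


4 a^3 + 27 b^2 = 4*42^3 + 27*36^2 = 296352 + 34992 = 331344
Delta = -16 * (331344) = -5301504
Delta mod 43 = 9

Delta = 9 (mod 43)


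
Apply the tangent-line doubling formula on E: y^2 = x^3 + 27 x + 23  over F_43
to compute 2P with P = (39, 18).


Doubling: s = (3 x1^2 + a) / (2 y1)
s = (3*39^2 + 27) / (2*18) mod 43 = 20
x3 = s^2 - 2 x1 mod 43 = 20^2 - 2*39 = 21
y3 = s (x1 - x3) - y1 mod 43 = 20 * (39 - 21) - 18 = 41

2P = (21, 41)


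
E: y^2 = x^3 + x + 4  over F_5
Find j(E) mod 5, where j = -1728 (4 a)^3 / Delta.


Delta = -16(4 a^3 + 27 b^2) mod 5 = 4
-1728 * (4 a)^3 = -1728 * (4*1)^3 mod 5 = 3
j = 3 * 4^(-1) mod 5 = 2

j = 2 (mod 5)


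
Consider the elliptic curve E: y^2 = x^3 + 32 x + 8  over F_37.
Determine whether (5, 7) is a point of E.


Check whether y^2 = x^3 + 32 x + 8 (mod 37) for (x, y) = (5, 7).
LHS: y^2 = 7^2 mod 37 = 12
RHS: x^3 + 32 x + 8 = 5^3 + 32*5 + 8 mod 37 = 34
LHS != RHS

No, not on the curve


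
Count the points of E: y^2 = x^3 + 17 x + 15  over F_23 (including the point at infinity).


For each x in F_23, count y with y^2 = x^3 + 17 x + 15 mod 23:
  x = 3: RHS = 1, y in [1, 22]  -> 2 point(s)
  x = 4: RHS = 9, y in [3, 20]  -> 2 point(s)
  x = 5: RHS = 18, y in [8, 15]  -> 2 point(s)
  x = 9: RHS = 0, y in [0]  -> 1 point(s)
  x = 10: RHS = 12, y in [9, 14]  -> 2 point(s)
  x = 13: RHS = 18, y in [8, 15]  -> 2 point(s)
  x = 16: RHS = 13, y in [6, 17]  -> 2 point(s)
  x = 18: RHS = 12, y in [9, 14]  -> 2 point(s)
  x = 20: RHS = 6, y in [11, 12]  -> 2 point(s)
Affine points: 17. Add the point at infinity: total = 18.

#E(F_23) = 18


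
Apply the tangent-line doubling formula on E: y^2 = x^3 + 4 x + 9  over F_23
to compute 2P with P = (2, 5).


Doubling: s = (3 x1^2 + a) / (2 y1)
s = (3*2^2 + 4) / (2*5) mod 23 = 20
x3 = s^2 - 2 x1 mod 23 = 20^2 - 2*2 = 5
y3 = s (x1 - x3) - y1 mod 23 = 20 * (2 - 5) - 5 = 4

2P = (5, 4)


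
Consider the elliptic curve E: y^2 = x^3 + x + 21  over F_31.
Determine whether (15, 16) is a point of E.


Check whether y^2 = x^3 + 1 x + 21 (mod 31) for (x, y) = (15, 16).
LHS: y^2 = 16^2 mod 31 = 8
RHS: x^3 + 1 x + 21 = 15^3 + 1*15 + 21 mod 31 = 1
LHS != RHS

No, not on the curve


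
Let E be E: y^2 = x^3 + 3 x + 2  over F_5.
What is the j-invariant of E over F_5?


Delta = -16(4 a^3 + 27 b^2) mod 5 = 4
-1728 * (4 a)^3 = -1728 * (4*3)^3 mod 5 = 1
j = 1 * 4^(-1) mod 5 = 4

j = 4 (mod 5)


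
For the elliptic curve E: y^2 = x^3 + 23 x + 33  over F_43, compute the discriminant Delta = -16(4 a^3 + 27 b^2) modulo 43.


4 a^3 + 27 b^2 = 4*23^3 + 27*33^2 = 48668 + 29403 = 78071
Delta = -16 * (78071) = -1249136
Delta mod 43 = 14

Delta = 14 (mod 43)


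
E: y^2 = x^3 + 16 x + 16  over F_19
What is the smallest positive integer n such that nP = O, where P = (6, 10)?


Compute successive multiples of P until we hit O:
  1P = (6, 10)
  2P = (12, 6)
  3P = (12, 13)
  4P = (6, 9)
  5P = O

ord(P) = 5


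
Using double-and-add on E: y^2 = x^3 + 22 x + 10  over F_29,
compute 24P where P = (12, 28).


k = 24 = 11000_2 (binary, LSB first: 00011)
Double-and-add from P = (12, 28):
  bit 0 = 0: acc unchanged = O
  bit 1 = 0: acc unchanged = O
  bit 2 = 0: acc unchanged = O
  bit 3 = 1: acc = O + (24, 23) = (24, 23)
  bit 4 = 1: acc = (24, 23) + (26, 27) = (12, 1)

24P = (12, 1)


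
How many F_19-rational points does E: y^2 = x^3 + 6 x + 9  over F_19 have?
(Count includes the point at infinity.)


For each x in F_19, count y with y^2 = x^3 + 6 x + 9 mod 19:
  x = 0: RHS = 9, y in [3, 16]  -> 2 point(s)
  x = 1: RHS = 16, y in [4, 15]  -> 2 point(s)
  x = 3: RHS = 16, y in [4, 15]  -> 2 point(s)
  x = 10: RHS = 5, y in [9, 10]  -> 2 point(s)
  x = 11: RHS = 0, y in [0]  -> 1 point(s)
  x = 12: RHS = 4, y in [2, 17]  -> 2 point(s)
  x = 13: RHS = 4, y in [2, 17]  -> 2 point(s)
  x = 14: RHS = 6, y in [5, 14]  -> 2 point(s)
  x = 15: RHS = 16, y in [4, 15]  -> 2 point(s)
Affine points: 17. Add the point at infinity: total = 18.

#E(F_19) = 18


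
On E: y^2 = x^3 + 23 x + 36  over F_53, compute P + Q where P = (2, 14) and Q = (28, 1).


P != Q, so use the chord formula.
s = (y2 - y1) / (x2 - x1) = (40) / (26) mod 53 = 26
x3 = s^2 - x1 - x2 mod 53 = 26^2 - 2 - 28 = 10
y3 = s (x1 - x3) - y1 mod 53 = 26 * (2 - 10) - 14 = 43

P + Q = (10, 43)


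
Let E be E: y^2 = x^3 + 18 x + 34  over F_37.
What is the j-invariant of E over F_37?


Delta = -16(4 a^3 + 27 b^2) mod 37 = 5
-1728 * (4 a)^3 = -1728 * (4*18)^3 mod 37 = 23
j = 23 * 5^(-1) mod 37 = 12

j = 12 (mod 37)


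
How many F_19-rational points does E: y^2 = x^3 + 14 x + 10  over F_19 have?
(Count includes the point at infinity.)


For each x in F_19, count y with y^2 = x^3 + 14 x + 10 mod 19:
  x = 1: RHS = 6, y in [5, 14]  -> 2 point(s)
  x = 4: RHS = 16, y in [4, 15]  -> 2 point(s)
  x = 6: RHS = 6, y in [5, 14]  -> 2 point(s)
  x = 8: RHS = 7, y in [8, 11]  -> 2 point(s)
  x = 12: RHS = 6, y in [5, 14]  -> 2 point(s)
  x = 14: RHS = 5, y in [9, 10]  -> 2 point(s)
  x = 15: RHS = 4, y in [2, 17]  -> 2 point(s)
  x = 16: RHS = 17, y in [6, 13]  -> 2 point(s)
Affine points: 16. Add the point at infinity: total = 17.

#E(F_19) = 17


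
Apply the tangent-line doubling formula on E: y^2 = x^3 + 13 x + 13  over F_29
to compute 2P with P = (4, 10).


Doubling: s = (3 x1^2 + a) / (2 y1)
s = (3*4^2 + 13) / (2*10) mod 29 = 19
x3 = s^2 - 2 x1 mod 29 = 19^2 - 2*4 = 5
y3 = s (x1 - x3) - y1 mod 29 = 19 * (4 - 5) - 10 = 0

2P = (5, 0)


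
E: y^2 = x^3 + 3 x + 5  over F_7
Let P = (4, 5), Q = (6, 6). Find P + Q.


P != Q, so use the chord formula.
s = (y2 - y1) / (x2 - x1) = (1) / (2) mod 7 = 4
x3 = s^2 - x1 - x2 mod 7 = 4^2 - 4 - 6 = 6
y3 = s (x1 - x3) - y1 mod 7 = 4 * (4 - 6) - 5 = 1

P + Q = (6, 1)


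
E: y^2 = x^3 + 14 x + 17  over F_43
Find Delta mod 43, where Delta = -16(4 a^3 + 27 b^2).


4 a^3 + 27 b^2 = 4*14^3 + 27*17^2 = 10976 + 7803 = 18779
Delta = -16 * (18779) = -300464
Delta mod 43 = 20

Delta = 20 (mod 43)


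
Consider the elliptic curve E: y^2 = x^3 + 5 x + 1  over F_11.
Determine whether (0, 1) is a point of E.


Check whether y^2 = x^3 + 5 x + 1 (mod 11) for (x, y) = (0, 1).
LHS: y^2 = 1^2 mod 11 = 1
RHS: x^3 + 5 x + 1 = 0^3 + 5*0 + 1 mod 11 = 1
LHS = RHS

Yes, on the curve


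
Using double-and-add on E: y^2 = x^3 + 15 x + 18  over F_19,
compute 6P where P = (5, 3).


k = 6 = 110_2 (binary, LSB first: 011)
Double-and-add from P = (5, 3):
  bit 0 = 0: acc unchanged = O
  bit 1 = 1: acc = O + (6, 1) = (6, 1)
  bit 2 = 1: acc = (6, 1) + (13, 15) = (4, 3)

6P = (4, 3)


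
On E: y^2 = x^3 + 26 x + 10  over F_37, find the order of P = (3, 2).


Compute successive multiples of P until we hit O:
  1P = (3, 2)
  2P = (10, 7)
  3P = (23, 26)
  4P = (8, 29)
  5P = (30, 15)
  6P = (29, 17)
  7P = (9, 23)
  8P = (28, 3)
  ... (continuing to 22P)
  22P = O

ord(P) = 22


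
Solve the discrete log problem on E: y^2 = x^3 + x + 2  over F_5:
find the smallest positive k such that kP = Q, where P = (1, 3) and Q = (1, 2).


Enumerate multiples of P until we hit Q = (1, 2):
  1P = (1, 3)
  2P = (4, 0)
  3P = (1, 2)
Match found at i = 3.

k = 3


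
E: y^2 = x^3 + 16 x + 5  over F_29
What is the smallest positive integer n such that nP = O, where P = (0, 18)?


Compute successive multiples of P until we hit O:
  1P = (0, 18)
  2P = (7, 24)
  3P = (18, 8)
  4P = (2, 25)
  5P = (3, 15)
  6P = (27, 9)
  7P = (15, 16)
  8P = (1, 15)
  ... (continuing to 33P)
  33P = O

ord(P) = 33


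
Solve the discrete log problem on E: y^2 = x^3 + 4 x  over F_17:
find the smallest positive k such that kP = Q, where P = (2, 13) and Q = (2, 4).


Enumerate multiples of P until we hit Q = (2, 4):
  1P = (2, 13)
  2P = (0, 0)
  3P = (2, 4)
Match found at i = 3.

k = 3


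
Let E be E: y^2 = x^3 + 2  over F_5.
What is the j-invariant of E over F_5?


Delta = -16(4 a^3 + 27 b^2) mod 5 = 2
-1728 * (4 a)^3 = -1728 * (4*0)^3 mod 5 = 0
j = 0 * 2^(-1) mod 5 = 0

j = 0 (mod 5)


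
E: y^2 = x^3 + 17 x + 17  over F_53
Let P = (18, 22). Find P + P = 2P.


Doubling: s = (3 x1^2 + a) / (2 y1)
s = (3*18^2 + 17) / (2*22) mod 53 = 2
x3 = s^2 - 2 x1 mod 53 = 2^2 - 2*18 = 21
y3 = s (x1 - x3) - y1 mod 53 = 2 * (18 - 21) - 22 = 25

2P = (21, 25)


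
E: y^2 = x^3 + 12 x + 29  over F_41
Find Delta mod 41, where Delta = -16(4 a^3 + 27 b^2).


4 a^3 + 27 b^2 = 4*12^3 + 27*29^2 = 6912 + 22707 = 29619
Delta = -16 * (29619) = -473904
Delta mod 41 = 15

Delta = 15 (mod 41)


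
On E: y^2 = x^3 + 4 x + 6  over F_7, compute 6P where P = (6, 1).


k = 6 = 110_2 (binary, LSB first: 011)
Double-and-add from P = (6, 1):
  bit 0 = 0: acc unchanged = O
  bit 1 = 1: acc = O + (2, 6) = (2, 6)
  bit 2 = 1: acc = (2, 6) + (4, 3) = (5, 2)

6P = (5, 2)


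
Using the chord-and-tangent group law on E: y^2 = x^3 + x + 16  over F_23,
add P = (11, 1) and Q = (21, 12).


P != Q, so use the chord formula.
s = (y2 - y1) / (x2 - x1) = (11) / (10) mod 23 = 8
x3 = s^2 - x1 - x2 mod 23 = 8^2 - 11 - 21 = 9
y3 = s (x1 - x3) - y1 mod 23 = 8 * (11 - 9) - 1 = 15

P + Q = (9, 15)


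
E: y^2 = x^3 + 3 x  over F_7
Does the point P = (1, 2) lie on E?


Check whether y^2 = x^3 + 3 x + 0 (mod 7) for (x, y) = (1, 2).
LHS: y^2 = 2^2 mod 7 = 4
RHS: x^3 + 3 x + 0 = 1^3 + 3*1 + 0 mod 7 = 4
LHS = RHS

Yes, on the curve


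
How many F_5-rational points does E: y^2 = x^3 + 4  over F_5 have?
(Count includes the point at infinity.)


For each x in F_5, count y with y^2 = x^3 + 0 x + 4 mod 5:
  x = 0: RHS = 4, y in [2, 3]  -> 2 point(s)
  x = 1: RHS = 0, y in [0]  -> 1 point(s)
  x = 3: RHS = 1, y in [1, 4]  -> 2 point(s)
Affine points: 5. Add the point at infinity: total = 6.

#E(F_5) = 6


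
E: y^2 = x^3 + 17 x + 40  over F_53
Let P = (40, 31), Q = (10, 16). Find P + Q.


P != Q, so use the chord formula.
s = (y2 - y1) / (x2 - x1) = (38) / (23) mod 53 = 27
x3 = s^2 - x1 - x2 mod 53 = 27^2 - 40 - 10 = 43
y3 = s (x1 - x3) - y1 mod 53 = 27 * (40 - 43) - 31 = 47

P + Q = (43, 47)


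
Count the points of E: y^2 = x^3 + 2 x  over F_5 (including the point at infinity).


For each x in F_5, count y with y^2 = x^3 + 2 x + 0 mod 5:
  x = 0: RHS = 0, y in [0]  -> 1 point(s)
Affine points: 1. Add the point at infinity: total = 2.

#E(F_5) = 2


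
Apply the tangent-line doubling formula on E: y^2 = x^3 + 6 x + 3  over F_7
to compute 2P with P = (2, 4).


Doubling: s = (3 x1^2 + a) / (2 y1)
s = (3*2^2 + 6) / (2*4) mod 7 = 4
x3 = s^2 - 2 x1 mod 7 = 4^2 - 2*2 = 5
y3 = s (x1 - x3) - y1 mod 7 = 4 * (2 - 5) - 4 = 5

2P = (5, 5)


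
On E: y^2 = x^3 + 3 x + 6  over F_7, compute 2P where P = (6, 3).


k = 2 = 10_2 (binary, LSB first: 01)
Double-and-add from P = (6, 3):
  bit 0 = 0: acc unchanged = O
  bit 1 = 1: acc = O + (3, 0) = (3, 0)

2P = (3, 0)
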